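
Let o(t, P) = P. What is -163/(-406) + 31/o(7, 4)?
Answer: 6619/812 ≈ 8.1515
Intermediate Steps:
-163/(-406) + 31/o(7, 4) = -163/(-406) + 31/4 = -163*(-1/406) + 31*(¼) = 163/406 + 31/4 = 6619/812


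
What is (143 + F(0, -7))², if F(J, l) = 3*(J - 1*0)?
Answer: 20449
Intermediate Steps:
F(J, l) = 3*J (F(J, l) = 3*(J + 0) = 3*J)
(143 + F(0, -7))² = (143 + 3*0)² = (143 + 0)² = 143² = 20449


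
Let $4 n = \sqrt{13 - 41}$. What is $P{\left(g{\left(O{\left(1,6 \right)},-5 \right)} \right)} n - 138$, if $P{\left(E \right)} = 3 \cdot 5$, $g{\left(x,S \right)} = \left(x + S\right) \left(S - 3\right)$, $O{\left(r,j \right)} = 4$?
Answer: $-138 + \frac{15 i \sqrt{7}}{2} \approx -138.0 + 19.843 i$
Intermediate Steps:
$g{\left(x,S \right)} = \left(-3 + S\right) \left(S + x\right)$ ($g{\left(x,S \right)} = \left(S + x\right) \left(-3 + S\right) = \left(-3 + S\right) \left(S + x\right)$)
$P{\left(E \right)} = 15$
$n = \frac{i \sqrt{7}}{2}$ ($n = \frac{\sqrt{13 - 41}}{4} = \frac{\sqrt{-28}}{4} = \frac{2 i \sqrt{7}}{4} = \frac{i \sqrt{7}}{2} \approx 1.3229 i$)
$P{\left(g{\left(O{\left(1,6 \right)},-5 \right)} \right)} n - 138 = 15 \frac{i \sqrt{7}}{2} - 138 = \frac{15 i \sqrt{7}}{2} - 138 = -138 + \frac{15 i \sqrt{7}}{2}$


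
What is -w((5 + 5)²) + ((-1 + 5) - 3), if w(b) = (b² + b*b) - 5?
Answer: -19994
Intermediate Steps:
w(b) = -5 + 2*b² (w(b) = (b² + b²) - 5 = 2*b² - 5 = -5 + 2*b²)
-w((5 + 5)²) + ((-1 + 5) - 3) = -(-5 + 2*((5 + 5)²)²) + ((-1 + 5) - 3) = -(-5 + 2*(10²)²) + (4 - 3) = -(-5 + 2*100²) + 1 = -(-5 + 2*10000) + 1 = -(-5 + 20000) + 1 = -1*19995 + 1 = -19995 + 1 = -19994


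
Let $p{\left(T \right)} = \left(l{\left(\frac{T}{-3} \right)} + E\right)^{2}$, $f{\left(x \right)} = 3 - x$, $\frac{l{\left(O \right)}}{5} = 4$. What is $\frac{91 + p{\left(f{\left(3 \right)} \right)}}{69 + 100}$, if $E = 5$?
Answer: $\frac{716}{169} \approx 4.2367$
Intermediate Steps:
$l{\left(O \right)} = 20$ ($l{\left(O \right)} = 5 \cdot 4 = 20$)
$p{\left(T \right)} = 625$ ($p{\left(T \right)} = \left(20 + 5\right)^{2} = 25^{2} = 625$)
$\frac{91 + p{\left(f{\left(3 \right)} \right)}}{69 + 100} = \frac{91 + 625}{69 + 100} = \frac{716}{169}$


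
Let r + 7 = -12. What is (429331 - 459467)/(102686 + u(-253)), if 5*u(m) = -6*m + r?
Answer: -150680/514929 ≈ -0.29262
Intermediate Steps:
r = -19 (r = -7 - 12 = -19)
u(m) = -19/5 - 6*m/5 (u(m) = (-6*m - 19)/5 = (-19 - 6*m)/5 = -19/5 - 6*m/5)
(429331 - 459467)/(102686 + u(-253)) = (429331 - 459467)/(102686 + (-19/5 - 6/5*(-253))) = -30136/(102686 + (-19/5 + 1518/5)) = -30136/(102686 + 1499/5) = -30136/514929/5 = -30136*5/514929 = -150680/514929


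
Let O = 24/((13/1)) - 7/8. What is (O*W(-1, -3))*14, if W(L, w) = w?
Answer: -2121/52 ≈ -40.788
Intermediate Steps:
O = 101/104 (O = 24/((13*1)) - 7*⅛ = 24/13 - 7/8 = 101/104 ≈ 0.97115)
(O*W(-1, -3))*14 = ((101/104)*(-3))*14 = -303/104*14 = -2121/52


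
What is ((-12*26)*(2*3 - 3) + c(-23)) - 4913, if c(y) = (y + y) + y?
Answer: -5918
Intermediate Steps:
c(y) = 3*y (c(y) = 2*y + y = 3*y)
((-12*26)*(2*3 - 3) + c(-23)) - 4913 = ((-12*26)*(2*3 - 3) + 3*(-23)) - 4913 = (-312*(6 - 3) - 69) - 4913 = (-312*3 - 69) - 4913 = (-936 - 69) - 4913 = -1005 - 4913 = -5918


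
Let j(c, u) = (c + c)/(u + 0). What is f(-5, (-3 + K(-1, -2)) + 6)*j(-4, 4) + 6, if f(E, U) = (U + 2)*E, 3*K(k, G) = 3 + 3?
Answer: 76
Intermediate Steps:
K(k, G) = 2 (K(k, G) = (3 + 3)/3 = (⅓)*6 = 2)
f(E, U) = E*(2 + U) (f(E, U) = (2 + U)*E = E*(2 + U))
j(c, u) = 2*c/u (j(c, u) = (2*c)/u = 2*c/u)
f(-5, (-3 + K(-1, -2)) + 6)*j(-4, 4) + 6 = (-5*(2 + ((-3 + 2) + 6)))*(2*(-4)/4) + 6 = (-5*(2 + (-1 + 6)))*(2*(-4)*(¼)) + 6 = -5*(2 + 5)*(-2) + 6 = -5*7*(-2) + 6 = -35*(-2) + 6 = 70 + 6 = 76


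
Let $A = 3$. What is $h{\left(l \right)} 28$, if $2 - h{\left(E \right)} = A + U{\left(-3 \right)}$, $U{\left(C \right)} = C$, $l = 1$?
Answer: $56$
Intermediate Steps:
$h{\left(E \right)} = 2$ ($h{\left(E \right)} = 2 - \left(3 - 3\right) = 2 - 0 = 2 + 0 = 2$)
$h{\left(l \right)} 28 = 2 \cdot 28 = 56$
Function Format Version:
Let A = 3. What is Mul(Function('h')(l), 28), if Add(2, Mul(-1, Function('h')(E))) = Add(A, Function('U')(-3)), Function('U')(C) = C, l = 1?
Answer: 56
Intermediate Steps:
Function('h')(E) = 2 (Function('h')(E) = Add(2, Mul(-1, Add(3, -3))) = Add(2, Mul(-1, 0)) = Add(2, 0) = 2)
Mul(Function('h')(l), 28) = Mul(2, 28) = 56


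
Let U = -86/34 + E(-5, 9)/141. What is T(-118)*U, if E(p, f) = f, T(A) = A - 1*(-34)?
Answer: 165480/799 ≈ 207.11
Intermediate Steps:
T(A) = 34 + A (T(A) = A + 34 = 34 + A)
U = -1970/799 (U = -86/34 + 9/141 = -86*1/34 + 9*(1/141) = -43/17 + 3/47 = -1970/799 ≈ -2.4656)
T(-118)*U = (34 - 118)*(-1970/799) = -84*(-1970/799) = 165480/799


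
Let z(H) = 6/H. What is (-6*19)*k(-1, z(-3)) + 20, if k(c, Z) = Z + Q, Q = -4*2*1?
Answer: 1160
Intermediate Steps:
Q = -8 (Q = -8*1 = -8)
k(c, Z) = -8 + Z (k(c, Z) = Z - 8 = -8 + Z)
(-6*19)*k(-1, z(-3)) + 20 = (-6*19)*(-8 + 6/(-3)) + 20 = -114*(-8 + 6*(-⅓)) + 20 = -114*(-8 - 2) + 20 = -114*(-10) + 20 = 1140 + 20 = 1160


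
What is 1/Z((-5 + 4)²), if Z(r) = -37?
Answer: -1/37 ≈ -0.027027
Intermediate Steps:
1/Z((-5 + 4)²) = 1/(-37) = -1/37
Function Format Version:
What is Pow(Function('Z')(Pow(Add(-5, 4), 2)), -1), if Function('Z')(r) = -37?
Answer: Rational(-1, 37) ≈ -0.027027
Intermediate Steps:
Pow(Function('Z')(Pow(Add(-5, 4), 2)), -1) = Pow(-37, -1) = Rational(-1, 37)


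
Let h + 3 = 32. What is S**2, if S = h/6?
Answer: 841/36 ≈ 23.361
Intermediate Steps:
h = 29 (h = -3 + 32 = 29)
S = 29/6 ≈ 4.8333
S**2 = (29/6)**2 = 841/36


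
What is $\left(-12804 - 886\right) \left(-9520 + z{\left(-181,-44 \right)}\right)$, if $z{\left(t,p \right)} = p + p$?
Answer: $131533520$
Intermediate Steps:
$z{\left(t,p \right)} = 2 p$
$\left(-12804 - 886\right) \left(-9520 + z{\left(-181,-44 \right)}\right) = \left(-12804 - 886\right) \left(-9520 + 2 \left(-44\right)\right) = - 13690 \left(-9520 - 88\right) = \left(-13690\right) \left(-9608\right) = 131533520$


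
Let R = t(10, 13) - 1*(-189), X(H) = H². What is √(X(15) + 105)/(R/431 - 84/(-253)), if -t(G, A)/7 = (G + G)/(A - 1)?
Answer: 327129*√330/243208 ≈ 24.434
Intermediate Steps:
t(G, A) = -14*G/(-1 + A) (t(G, A) = -7*(G + G)/(A - 1) = -7*2*G/(-1 + A) = -14*G/(-1 + A))
R = 532/3 (R = -14*10/(-1 + 13) - 1*(-189) = -14*10/12 + 189 = -14*10*1/12 + 189 = -35/3 + 189 = 532/3 ≈ 177.33)
√(X(15) + 105)/(R/431 - 84/(-253)) = √(15² + 105)/((532/3)/431 - 84/(-253)) = √(225 + 105)/((532/3)*(1/431) - 84*(-1/253)) = √330/(532/1293 + 84/253) = √330/(243208/327129) = √330*(327129/243208) = 327129*√330/243208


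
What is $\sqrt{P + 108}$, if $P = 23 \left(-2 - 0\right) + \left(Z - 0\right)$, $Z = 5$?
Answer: $\sqrt{67} \approx 8.1853$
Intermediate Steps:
$P = -41$ ($P = 23 \left(-2 - 0\right) + \left(5 - 0\right) = 23 \left(-2 + 0\right) + \left(5 + 0\right) = 23 \left(-2\right) + 5 = -46 + 5 = -41$)
$\sqrt{P + 108} = \sqrt{-41 + 108} = \sqrt{67}$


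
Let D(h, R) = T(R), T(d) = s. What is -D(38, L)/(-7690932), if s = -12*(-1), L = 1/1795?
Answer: 1/640911 ≈ 1.5603e-6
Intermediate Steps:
L = 1/1795 ≈ 0.00055710
s = 12
T(d) = 12
D(h, R) = 12
-D(38, L)/(-7690932) = -1*12/(-7690932) = -12*(-1/7690932) = 1/640911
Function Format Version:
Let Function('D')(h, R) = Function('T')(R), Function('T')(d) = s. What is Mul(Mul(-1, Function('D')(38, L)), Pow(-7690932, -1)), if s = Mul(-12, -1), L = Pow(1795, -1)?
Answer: Rational(1, 640911) ≈ 1.5603e-6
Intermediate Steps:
L = Rational(1, 1795) ≈ 0.00055710
s = 12
Function('T')(d) = 12
Function('D')(h, R) = 12
Mul(Mul(-1, Function('D')(38, L)), Pow(-7690932, -1)) = Mul(Mul(-1, 12), Pow(-7690932, -1)) = Mul(-12, Rational(-1, 7690932)) = Rational(1, 640911)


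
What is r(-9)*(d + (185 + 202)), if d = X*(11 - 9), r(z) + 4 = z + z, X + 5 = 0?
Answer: -8294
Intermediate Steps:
X = -5 (X = -5 + 0 = -5)
r(z) = -4 + 2*z (r(z) = -4 + (z + z) = -4 + 2*z)
d = -10 (d = -5*(11 - 9) = -5*2 = -10)
r(-9)*(d + (185 + 202)) = (-4 + 2*(-9))*(-10 + (185 + 202)) = (-4 - 18)*(-10 + 387) = -22*377 = -8294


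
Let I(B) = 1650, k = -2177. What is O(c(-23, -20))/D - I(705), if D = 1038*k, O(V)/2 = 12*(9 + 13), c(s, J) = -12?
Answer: -621424738/376621 ≈ -1650.0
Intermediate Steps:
O(V) = 528 (O(V) = 2*(12*(9 + 13)) = 2*(12*22) = 2*264 = 528)
D = -2259726 (D = 1038*(-2177) = -2259726)
O(c(-23, -20))/D - I(705) = 528/(-2259726) - 1*1650 = 528*(-1/2259726) - 1650 = -88/376621 - 1650 = -621424738/376621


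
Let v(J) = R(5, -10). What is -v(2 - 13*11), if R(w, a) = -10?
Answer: 10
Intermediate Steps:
v(J) = -10
-v(2 - 13*11) = -1*(-10) = 10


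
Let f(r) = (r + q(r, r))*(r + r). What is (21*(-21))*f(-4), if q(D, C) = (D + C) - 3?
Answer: -52920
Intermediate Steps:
q(D, C) = -3 + C + D (q(D, C) = (C + D) - 3 = -3 + C + D)
f(r) = 2*r*(-3 + 3*r) (f(r) = (r + (-3 + r + r))*(r + r) = (r + (-3 + 2*r))*(2*r) = (-3 + 3*r)*(2*r) = 2*r*(-3 + 3*r))
(21*(-21))*f(-4) = (21*(-21))*(6*(-4)*(-1 - 4)) = -2646*(-4)*(-5) = -441*120 = -52920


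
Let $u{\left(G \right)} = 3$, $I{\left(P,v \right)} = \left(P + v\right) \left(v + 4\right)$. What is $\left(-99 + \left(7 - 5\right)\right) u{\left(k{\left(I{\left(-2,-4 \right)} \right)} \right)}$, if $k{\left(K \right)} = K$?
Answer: $-291$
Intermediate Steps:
$I{\left(P,v \right)} = \left(4 + v\right) \left(P + v\right)$ ($I{\left(P,v \right)} = \left(P + v\right) \left(4 + v\right) = \left(4 + v\right) \left(P + v\right)$)
$\left(-99 + \left(7 - 5\right)\right) u{\left(k{\left(I{\left(-2,-4 \right)} \right)} \right)} = \left(-99 + \left(7 - 5\right)\right) 3 = \left(-99 + 2\right) 3 = \left(-97\right) 3 = -291$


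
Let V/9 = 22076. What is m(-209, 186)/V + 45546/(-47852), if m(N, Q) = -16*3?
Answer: -377148265/396142782 ≈ -0.95205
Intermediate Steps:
V = 198684 (V = 9*22076 = 198684)
m(N, Q) = -48
m(-209, 186)/V + 45546/(-47852) = -48/198684 + 45546/(-47852) = -48*1/198684 + 45546*(-1/47852) = -4/16557 - 22773/23926 = -377148265/396142782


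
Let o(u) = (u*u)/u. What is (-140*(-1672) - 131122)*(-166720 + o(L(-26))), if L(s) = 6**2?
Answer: -17161451272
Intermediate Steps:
L(s) = 36
o(u) = u (o(u) = u**2/u = u)
(-140*(-1672) - 131122)*(-166720 + o(L(-26))) = (-140*(-1672) - 131122)*(-166720 + 36) = (234080 - 131122)*(-166684) = 102958*(-166684) = -17161451272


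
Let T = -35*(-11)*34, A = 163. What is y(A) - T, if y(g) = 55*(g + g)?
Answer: 4840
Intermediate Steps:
y(g) = 110*g (y(g) = 55*(2*g) = 110*g)
T = 13090 (T = 385*34 = 13090)
y(A) - T = 110*163 - 1*13090 = 17930 - 13090 = 4840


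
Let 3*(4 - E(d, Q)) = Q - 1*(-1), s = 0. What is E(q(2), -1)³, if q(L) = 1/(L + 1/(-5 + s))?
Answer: 64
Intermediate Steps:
q(L) = 1/(-⅕ + L) (q(L) = 1/(L + 1/(-5 + 0)) = 1/(L + 1/(-5)) = 1/(L - ⅕) = 1/(-⅕ + L))
E(d, Q) = 11/3 - Q/3 (E(d, Q) = 4 - (Q - 1*(-1))/3 = 4 - (Q + 1)/3 = 4 - (1 + Q)/3 = 4 + (-⅓ - Q/3) = 11/3 - Q/3)
E(q(2), -1)³ = (11/3 - ⅓*(-1))³ = (11/3 + ⅓)³ = 4³ = 64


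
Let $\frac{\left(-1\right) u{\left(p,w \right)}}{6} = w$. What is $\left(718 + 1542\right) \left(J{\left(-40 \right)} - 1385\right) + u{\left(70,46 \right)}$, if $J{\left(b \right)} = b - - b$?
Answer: $-3311176$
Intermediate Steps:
$u{\left(p,w \right)} = - 6 w$
$J{\left(b \right)} = 2 b$ ($J{\left(b \right)} = b + b = 2 b$)
$\left(718 + 1542\right) \left(J{\left(-40 \right)} - 1385\right) + u{\left(70,46 \right)} = \left(718 + 1542\right) \left(2 \left(-40\right) - 1385\right) - 276 = 2260 \left(-80 - 1385\right) - 276 = 2260 \left(-1465\right) - 276 = -3310900 - 276 = -3311176$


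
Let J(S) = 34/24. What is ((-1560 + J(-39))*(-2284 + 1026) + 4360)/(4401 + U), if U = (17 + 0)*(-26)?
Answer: 11790347/23754 ≈ 496.35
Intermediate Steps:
J(S) = 17/12 (J(S) = 34*(1/24) = 17/12)
U = -442 (U = 17*(-26) = -442)
((-1560 + J(-39))*(-2284 + 1026) + 4360)/(4401 + U) = ((-1560 + 17/12)*(-2284 + 1026) + 4360)/(4401 - 442) = (-18703/12*(-1258) + 4360)/3959 = (11764187/6 + 4360)*(1/3959) = (11790347/6)*(1/3959) = 11790347/23754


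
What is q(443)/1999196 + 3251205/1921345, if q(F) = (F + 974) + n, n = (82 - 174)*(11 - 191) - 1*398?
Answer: 1306714270987/768229047724 ≈ 1.7009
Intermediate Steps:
n = 16162 (n = -92*(-180) - 398 = 16560 - 398 = 16162)
q(F) = 17136 + F (q(F) = (F + 974) + 16162 = (974 + F) + 16162 = 17136 + F)
q(443)/1999196 + 3251205/1921345 = (17136 + 443)/1999196 + 3251205/1921345 = 17579*(1/1999196) + 3251205*(1/1921345) = 17579/1999196 + 650241/384269 = 1306714270987/768229047724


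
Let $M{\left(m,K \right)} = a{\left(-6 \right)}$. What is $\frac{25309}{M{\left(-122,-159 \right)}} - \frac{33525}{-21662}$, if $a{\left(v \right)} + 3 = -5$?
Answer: $- \frac{273987679}{86648} \approx -3162.1$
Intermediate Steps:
$a{\left(v \right)} = -8$ ($a{\left(v \right)} = -3 - 5 = -8$)
$M{\left(m,K \right)} = -8$
$\frac{25309}{M{\left(-122,-159 \right)}} - \frac{33525}{-21662} = \frac{25309}{-8} - \frac{33525}{-21662} = 25309 \left(- \frac{1}{8}\right) - - \frac{33525}{21662} = - \frac{25309}{8} + \frac{33525}{21662} = - \frac{273987679}{86648}$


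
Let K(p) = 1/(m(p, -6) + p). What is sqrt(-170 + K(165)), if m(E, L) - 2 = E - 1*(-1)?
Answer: I*sqrt(2094533)/111 ≈ 13.038*I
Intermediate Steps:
m(E, L) = 3 + E (m(E, L) = 2 + (E - 1*(-1)) = 2 + (E + 1) = 2 + (1 + E) = 3 + E)
K(p) = 1/(3 + 2*p) (K(p) = 1/((3 + p) + p) = 1/(3 + 2*p))
sqrt(-170 + K(165)) = sqrt(-170 + 1/(3 + 2*165)) = sqrt(-170 + 1/(3 + 330)) = sqrt(-170 + 1/333) = sqrt(-56609/333) = I*sqrt(2094533)/111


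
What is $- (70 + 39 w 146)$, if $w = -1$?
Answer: $5624$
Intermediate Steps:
$- (70 + 39 w 146) = - (70 + 39 \left(-1\right) 146) = - (70 - 5694) = \left(-1\right) \left(-5624\right) = 5624$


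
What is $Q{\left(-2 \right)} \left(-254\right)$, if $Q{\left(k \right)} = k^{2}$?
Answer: $-1016$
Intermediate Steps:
$Q{\left(-2 \right)} \left(-254\right) = \left(-2\right)^{2} \left(-254\right) = 4 \left(-254\right) = -1016$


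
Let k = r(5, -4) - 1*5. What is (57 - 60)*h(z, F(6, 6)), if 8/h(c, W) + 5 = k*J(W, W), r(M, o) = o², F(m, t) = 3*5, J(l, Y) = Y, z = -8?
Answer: -3/20 ≈ -0.15000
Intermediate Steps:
F(m, t) = 15
k = 11 (k = (-4)² - 1*5 = 16 - 5 = 11)
h(c, W) = 8/(-5 + 11*W)
(57 - 60)*h(z, F(6, 6)) = (57 - 60)*(8/(-5 + 11*15)) = -24/(-5 + 165) = -24/160 = -3*1/20 = -3/20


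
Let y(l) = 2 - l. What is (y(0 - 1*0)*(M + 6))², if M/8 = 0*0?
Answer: 144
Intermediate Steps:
M = 0 (M = 8*(0*0) = 8*0 = 0)
(y(0 - 1*0)*(M + 6))² = ((2 - (0 - 1*0))*(0 + 6))² = ((2 - (0 + 0))*6)² = ((2 - 1*0)*6)² = ((2 + 0)*6)² = (2*6)² = 12² = 144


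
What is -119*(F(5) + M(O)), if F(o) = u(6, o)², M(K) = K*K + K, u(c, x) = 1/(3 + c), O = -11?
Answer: -1060409/81 ≈ -13091.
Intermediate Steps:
M(K) = K + K² (M(K) = K² + K = K + K²)
F(o) = 1/81 (F(o) = (1/(3 + 6))² = (1/9)² = (⅑)² = 1/81)
-119*(F(5) + M(O)) = -119*(1/81 - 11*(1 - 11)) = -119*(1/81 - 11*(-10)) = -119*(1/81 + 110) = -119*8911/81 = -1060409/81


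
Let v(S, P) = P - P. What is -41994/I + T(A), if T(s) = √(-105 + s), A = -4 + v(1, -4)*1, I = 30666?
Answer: -6999/5111 + I*√109 ≈ -1.3694 + 10.44*I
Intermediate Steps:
v(S, P) = 0
A = -4 (A = -4 + 0*1 = -4 + 0 = -4)
-41994/I + T(A) = -41994/30666 + √(-105 - 4) = -41994*1/30666 + √(-109) = -6999/5111 + I*√109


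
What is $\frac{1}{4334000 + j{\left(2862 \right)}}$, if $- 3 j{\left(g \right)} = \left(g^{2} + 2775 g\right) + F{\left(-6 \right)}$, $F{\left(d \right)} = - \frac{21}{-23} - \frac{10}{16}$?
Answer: $- \frac{552}{576121349} \approx -9.5813 \cdot 10^{-7}$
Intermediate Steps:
$F{\left(d \right)} = \frac{53}{184}$ ($F{\left(d \right)} = \left(-21\right) \left(- \frac{1}{23}\right) - \frac{5}{8} = \frac{21}{23} - \frac{5}{8} = \frac{53}{184}$)
$j{\left(g \right)} = - \frac{53}{552} - 925 g - \frac{g^{2}}{3}$ ($j{\left(g \right)} = - \frac{\left(g^{2} + 2775 g\right) + \frac{53}{184}}{3} = - \frac{\frac{53}{184} + g^{2} + 2775 g}{3} = - \frac{53}{552} - 925 g - \frac{g^{2}}{3}$)
$\frac{1}{4334000 + j{\left(2862 \right)}} = \frac{1}{4334000 - \left(\frac{1461337253}{552} + 2730348\right)} = \frac{1}{4334000 - \frac{2968489349}{552}} = \frac{1}{- \frac{576121349}{552}} = - \frac{552}{576121349}$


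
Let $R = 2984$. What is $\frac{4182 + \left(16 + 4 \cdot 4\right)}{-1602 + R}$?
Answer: $\frac{2107}{691} \approx 3.0492$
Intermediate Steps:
$\frac{4182 + \left(16 + 4 \cdot 4\right)}{-1602 + R} = \frac{4182 + \left(16 + 4 \cdot 4\right)}{-1602 + 2984} = \frac{4182 + \left(16 + 16\right)}{1382} = \left(4182 + 32\right) \frac{1}{1382} = 4214 \cdot \frac{1}{1382} = \frac{2107}{691}$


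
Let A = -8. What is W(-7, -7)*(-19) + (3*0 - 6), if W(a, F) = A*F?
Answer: -1070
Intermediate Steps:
W(a, F) = -8*F
W(-7, -7)*(-19) + (3*0 - 6) = -8*(-7)*(-19) + (3*0 - 6) = 56*(-19) + (0 - 6) = -1064 - 6 = -1070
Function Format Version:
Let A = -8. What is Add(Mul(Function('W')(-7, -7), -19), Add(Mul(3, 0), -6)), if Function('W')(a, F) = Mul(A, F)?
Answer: -1070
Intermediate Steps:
Function('W')(a, F) = Mul(-8, F)
Add(Mul(Function('W')(-7, -7), -19), Add(Mul(3, 0), -6)) = Add(Mul(Mul(-8, -7), -19), Add(Mul(3, 0), -6)) = Add(Mul(56, -19), Add(0, -6)) = Add(-1064, -6) = -1070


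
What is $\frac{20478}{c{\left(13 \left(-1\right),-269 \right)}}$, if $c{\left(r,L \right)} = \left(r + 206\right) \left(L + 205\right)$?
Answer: $- \frac{10239}{6176} \approx -1.6579$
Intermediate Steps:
$c{\left(r,L \right)} = \left(205 + L\right) \left(206 + r\right)$ ($c{\left(r,L \right)} = \left(206 + r\right) \left(205 + L\right) = \left(205 + L\right) \left(206 + r\right)$)
$\frac{20478}{c{\left(13 \left(-1\right),-269 \right)}} = \frac{20478}{42230 + 205 \cdot 13 \left(-1\right) + 206 \left(-269\right) - 269 \cdot 13 \left(-1\right)} = \frac{20478}{42230 + 205 \left(-13\right) - 55414 - -3497} = \frac{20478}{42230 - 2665 - 55414 + 3497} = \frac{20478}{-12352} = 20478 \left(- \frac{1}{12352}\right) = - \frac{10239}{6176}$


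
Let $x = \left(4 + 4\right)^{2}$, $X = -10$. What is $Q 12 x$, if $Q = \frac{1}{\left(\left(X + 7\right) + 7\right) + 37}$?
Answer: $\frac{768}{41} \approx 18.732$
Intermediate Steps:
$x = 64$ ($x = 8^{2} = 64$)
$Q = \frac{1}{41}$ ($Q = \frac{1}{\left(\left(-10 + 7\right) + 7\right) + 37} = \frac{1}{\left(-3 + 7\right) + 37} = \frac{1}{4 + 37} = \frac{1}{41} \approx 0.02439$)
$Q 12 x = \frac{1}{41} \cdot 12 \cdot 64 = \frac{12}{41} \cdot 64 = \frac{768}{41}$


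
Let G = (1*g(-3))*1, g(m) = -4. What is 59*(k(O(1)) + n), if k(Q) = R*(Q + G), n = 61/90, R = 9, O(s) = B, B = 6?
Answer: 99179/90 ≈ 1102.0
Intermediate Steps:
O(s) = 6
n = 61/90 (n = 61*(1/90) = 61/90 ≈ 0.67778)
G = -4 (G = (1*(-4))*1 = -4*1 = -4)
k(Q) = -36 + 9*Q (k(Q) = 9*(Q - 4) = 9*(-4 + Q) = -36 + 9*Q)
59*(k(O(1)) + n) = 59*((-36 + 9*6) + 61/90) = 59*((-36 + 54) + 61/90) = 59*(18 + 61/90) = 59*(1681/90) = 99179/90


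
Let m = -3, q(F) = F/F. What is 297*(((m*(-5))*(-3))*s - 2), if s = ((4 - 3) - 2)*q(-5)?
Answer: 12771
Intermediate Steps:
q(F) = 1
s = -1 (s = ((4 - 3) - 2)*1 = (1 - 2)*1 = -1*1 = -1)
297*(((m*(-5))*(-3))*s - 2) = 297*((-3*(-5)*(-3))*(-1) - 2) = 297*((15*(-3))*(-1) - 2) = 297*(-45*(-1) - 2) = 297*(45 - 2) = 297*43 = 12771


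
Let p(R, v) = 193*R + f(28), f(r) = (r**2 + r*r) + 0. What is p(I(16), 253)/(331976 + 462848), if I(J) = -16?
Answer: -190/99353 ≈ -0.0019124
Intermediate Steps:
f(r) = 2*r**2 (f(r) = (r**2 + r**2) + 0 = 2*r**2 + 0 = 2*r**2)
p(R, v) = 1568 + 193*R (p(R, v) = 193*R + 2*28**2 = 193*R + 2*784 = 193*R + 1568 = 1568 + 193*R)
p(I(16), 253)/(331976 + 462848) = (1568 + 193*(-16))/(331976 + 462848) = (1568 - 3088)/794824 = -1520*1/794824 = -190/99353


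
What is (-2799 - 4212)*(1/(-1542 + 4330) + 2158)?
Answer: -1028822355/68 ≈ -1.5130e+7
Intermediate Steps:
(-2799 - 4212)*(1/(-1542 + 4330) + 2158) = -7011*(1/2788 + 2158) = -7011*6016505/2788 = -1028822355/68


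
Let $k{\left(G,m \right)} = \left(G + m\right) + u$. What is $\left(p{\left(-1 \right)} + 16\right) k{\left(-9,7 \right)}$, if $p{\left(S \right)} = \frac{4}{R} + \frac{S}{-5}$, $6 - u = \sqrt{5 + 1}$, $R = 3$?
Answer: $\frac{1052}{15} - \frac{263 \sqrt{6}}{15} \approx 27.186$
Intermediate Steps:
$u = 6 - \sqrt{6}$ ($u = 6 - \sqrt{5 + 1} = 6 - \sqrt{6} \approx 3.5505$)
$k{\left(G,m \right)} = 6 + G + m - \sqrt{6}$ ($k{\left(G,m \right)} = \left(G + m\right) + \left(6 - \sqrt{6}\right) = 6 + G + m - \sqrt{6}$)
$p{\left(S \right)} = \frac{4}{3} - \frac{S}{5}$ ($p{\left(S \right)} = \frac{4}{3} + \frac{S}{-5} = 4 \cdot \frac{1}{3} + S \left(- \frac{1}{5}\right) = \frac{4}{3} - \frac{S}{5}$)
$\left(p{\left(-1 \right)} + 16\right) k{\left(-9,7 \right)} = \left(\left(\frac{4}{3} - - \frac{1}{5}\right) + 16\right) \left(6 - 9 + 7 - \sqrt{6}\right) = \left(\left(\frac{4}{3} + \frac{1}{5}\right) + 16\right) \left(4 - \sqrt{6}\right) = \left(\frac{23}{15} + 16\right) \left(4 - \sqrt{6}\right) = \frac{263 \left(4 - \sqrt{6}\right)}{15} = \frac{1052}{15} - \frac{263 \sqrt{6}}{15}$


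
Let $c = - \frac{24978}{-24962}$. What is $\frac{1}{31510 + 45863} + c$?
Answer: $\frac{966323878}{965692413} \approx 1.0007$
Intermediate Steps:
$c = \frac{12489}{12481}$ ($c = \left(-24978\right) \left(- \frac{1}{24962}\right) = \frac{12489}{12481} \approx 1.0006$)
$\frac{1}{31510 + 45863} + c = \frac{1}{31510 + 45863} + \frac{12489}{12481} = \frac{1}{77373} + \frac{12489}{12481} = \frac{966323878}{965692413}$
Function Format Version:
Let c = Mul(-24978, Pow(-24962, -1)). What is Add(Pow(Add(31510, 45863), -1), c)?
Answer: Rational(966323878, 965692413) ≈ 1.0007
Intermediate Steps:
c = Rational(12489, 12481) (c = Mul(-24978, Rational(-1, 24962)) = Rational(12489, 12481) ≈ 1.0006)
Add(Pow(Add(31510, 45863), -1), c) = Add(Pow(Add(31510, 45863), -1), Rational(12489, 12481)) = Add(Pow(77373, -1), Rational(12489, 12481)) = Add(Rational(1, 77373), Rational(12489, 12481)) = Rational(966323878, 965692413)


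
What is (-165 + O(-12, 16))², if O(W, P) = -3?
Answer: 28224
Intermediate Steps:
(-165 + O(-12, 16))² = (-165 - 3)² = (-168)² = 28224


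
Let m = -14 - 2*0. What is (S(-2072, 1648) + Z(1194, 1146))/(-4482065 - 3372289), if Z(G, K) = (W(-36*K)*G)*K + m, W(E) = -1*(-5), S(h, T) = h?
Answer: -3419767/3927177 ≈ -0.87080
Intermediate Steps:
m = -14 (m = -14 + 0 = -14)
W(E) = 5
Z(G, K) = -14 + 5*G*K (Z(G, K) = (5*G)*K - 14 = 5*G*K - 14 = -14 + 5*G*K)
(S(-2072, 1648) + Z(1194, 1146))/(-4482065 - 3372289) = (-2072 + (-14 + 5*1194*1146))/(-4482065 - 3372289) = (-2072 + (-14 + 6841620))/(-7854354) = (-2072 + 6841606)*(-1/7854354) = 6839534*(-1/7854354) = -3419767/3927177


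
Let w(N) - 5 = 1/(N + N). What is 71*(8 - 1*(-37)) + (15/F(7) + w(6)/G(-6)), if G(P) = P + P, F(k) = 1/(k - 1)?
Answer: 472979/144 ≈ 3284.6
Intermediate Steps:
F(k) = 1/(-1 + k)
w(N) = 5 + 1/(2*N) (w(N) = 5 + 1/(N + N) = 5 + 1/(2*N))
G(P) = 2*P
71*(8 - 1*(-37)) + (15/F(7) + w(6)/G(-6)) = 71*(8 - 1*(-37)) + (15/(1/(-1 + 7)) + (5 + (1/2)/6)/((2*(-6)))) = 71*(8 + 37) + (15/(1/6) + (5 + (1/2)*(1/6))/(-12)) = 71*45 + (15/(1/6) + (5 + 1/12)*(-1/12)) = 3195 + (15*6 + (61/12)*(-1/12)) = 3195 + (90 - 61/144) = 3195 + 12899/144 = 472979/144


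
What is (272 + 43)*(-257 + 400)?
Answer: 45045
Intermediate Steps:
(272 + 43)*(-257 + 400) = 315*143 = 45045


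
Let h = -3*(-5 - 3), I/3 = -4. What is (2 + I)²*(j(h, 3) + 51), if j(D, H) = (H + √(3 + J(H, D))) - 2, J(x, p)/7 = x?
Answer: 5200 + 200*√6 ≈ 5689.9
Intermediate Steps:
I = -12 (I = 3*(-4) = -12)
J(x, p) = 7*x
h = 24 (h = -3*(-8) = 24)
j(D, H) = -2 + H + √(3 + 7*H) (j(D, H) = (H + √(3 + 7*H)) - 2 = -2 + H + √(3 + 7*H))
(2 + I)²*(j(h, 3) + 51) = (2 - 12)²*((-2 + 3 + √(3 + 7*3)) + 51) = (-10)²*((-2 + 3 + √(3 + 21)) + 51) = 100*((-2 + 3 + √24) + 51) = 100*((-2 + 3 + 2*√6) + 51) = 100*((1 + 2*√6) + 51) = 100*(52 + 2*√6) = 5200 + 200*√6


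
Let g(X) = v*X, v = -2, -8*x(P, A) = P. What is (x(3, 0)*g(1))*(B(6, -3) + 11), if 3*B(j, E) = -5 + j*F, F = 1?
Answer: 17/2 ≈ 8.5000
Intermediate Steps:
x(P, A) = -P/8
B(j, E) = -5/3 + j/3 (B(j, E) = (-5 + j*1)/3 = (-5 + j)/3 = -5/3 + j/3)
g(X) = -2*X
(x(3, 0)*g(1))*(B(6, -3) + 11) = ((-⅛*3)*(-2*1))*((-5/3 + (⅓)*6) + 11) = (-3/8*(-2))*((-5/3 + 2) + 11) = 3*(⅓ + 11)/4 = (¾)*(34/3) = 17/2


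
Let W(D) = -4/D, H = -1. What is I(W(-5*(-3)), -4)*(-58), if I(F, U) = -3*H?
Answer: -174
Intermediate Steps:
I(F, U) = 3 (I(F, U) = -3*(-1) = 3)
I(W(-5*(-3)), -4)*(-58) = 3*(-58) = -174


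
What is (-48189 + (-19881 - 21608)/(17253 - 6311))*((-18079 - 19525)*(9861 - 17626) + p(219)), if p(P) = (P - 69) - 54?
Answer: -76988249759573606/5471 ≈ -1.4072e+13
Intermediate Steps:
p(P) = -123 + P (p(P) = (-69 + P) - 54 = -123 + P)
(-48189 + (-19881 - 21608)/(17253 - 6311))*((-18079 - 19525)*(9861 - 17626) + p(219)) = (-48189 + (-19881 - 21608)/(17253 - 6311))*((-18079 - 19525)*(9861 - 17626) + (-123 + 219)) = (-48189 - 41489/10942)*(-37604*(-7765) + 96) = (-48189 - 41489*1/10942)*(291995060 + 96) = (-48189 - 41489/10942)*291995156 = -527325527/10942*291995156 = -76988249759573606/5471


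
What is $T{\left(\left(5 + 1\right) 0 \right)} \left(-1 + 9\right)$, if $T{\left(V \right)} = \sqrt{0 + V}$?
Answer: $0$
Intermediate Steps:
$T{\left(V \right)} = \sqrt{V}$
$T{\left(\left(5 + 1\right) 0 \right)} \left(-1 + 9\right) = \sqrt{\left(5 + 1\right) 0} \left(-1 + 9\right) = \sqrt{6 \cdot 0} \cdot 8 = \sqrt{0} \cdot 8 = 0 \cdot 8 = 0$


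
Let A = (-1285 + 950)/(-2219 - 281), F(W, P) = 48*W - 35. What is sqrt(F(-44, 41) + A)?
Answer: I*sqrt(5367165)/50 ≈ 46.334*I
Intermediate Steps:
F(W, P) = -35 + 48*W
A = 67/500 (A = -335/(-2500) = -335*(-1/2500) = 67/500 ≈ 0.13400)
sqrt(F(-44, 41) + A) = sqrt((-35 + 48*(-44)) + 67/500) = sqrt((-35 - 2112) + 67/500) = sqrt(-2147 + 67/500) = sqrt(-1073433/500) = I*sqrt(5367165)/50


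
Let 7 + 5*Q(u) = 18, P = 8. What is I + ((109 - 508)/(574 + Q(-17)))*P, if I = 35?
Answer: 84875/2881 ≈ 29.460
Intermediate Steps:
Q(u) = 11/5 (Q(u) = -7/5 + (1/5)*18 = -7/5 + 18/5 = 11/5)
I + ((109 - 508)/(574 + Q(-17)))*P = 35 + ((109 - 508)/(574 + 11/5))*8 = 35 - 399/2881/5*8 = 35 - 399*5/2881*8 = 35 - 1995/2881*8 = 35 - 15960/2881 = 84875/2881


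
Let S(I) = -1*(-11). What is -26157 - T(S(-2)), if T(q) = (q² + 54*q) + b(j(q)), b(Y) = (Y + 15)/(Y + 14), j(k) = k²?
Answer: -3627856/135 ≈ -26873.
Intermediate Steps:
S(I) = 11
b(Y) = (15 + Y)/(14 + Y)
T(q) = q² + 54*q + (15 + q²)/(14 + q²) (T(q) = (q² + 54*q) + (15 + q²)/(14 + q²) = q² + 54*q + (15 + q²)/(14 + q²))
-26157 - T(S(-2)) = -26157 - (15 + 11² + 11*(14 + 11²)*(54 + 11))/(14 + 11²) = -26157 - (15 + 121 + 11*(14 + 121)*65)/(14 + 121) = -26157 - (15 + 121 + 11*135*65)/135 = -26157 - (15 + 121 + 96525)/135 = -26157 - 96661/135 = -3627856/135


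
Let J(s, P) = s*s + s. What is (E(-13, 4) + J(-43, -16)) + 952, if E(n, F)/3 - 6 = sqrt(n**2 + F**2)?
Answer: 2776 + 3*sqrt(185) ≈ 2816.8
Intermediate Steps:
J(s, P) = s + s**2 (J(s, P) = s**2 + s = s + s**2)
E(n, F) = 18 + 3*sqrt(F**2 + n**2) (E(n, F) = 18 + 3*sqrt(n**2 + F**2) = 18 + 3*sqrt(F**2 + n**2))
(E(-13, 4) + J(-43, -16)) + 952 = ((18 + 3*sqrt(4**2 + (-13)**2)) - 43*(1 - 43)) + 952 = ((18 + 3*sqrt(16 + 169)) - 43*(-42)) + 952 = ((18 + 3*sqrt(185)) + 1806) + 952 = (1824 + 3*sqrt(185)) + 952 = 2776 + 3*sqrt(185)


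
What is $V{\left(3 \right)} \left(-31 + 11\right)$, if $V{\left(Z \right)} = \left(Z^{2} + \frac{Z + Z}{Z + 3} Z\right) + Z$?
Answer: $-300$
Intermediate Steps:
$V{\left(Z \right)} = Z + Z^{2} + \frac{2 Z^{2}}{3 + Z}$ ($V{\left(Z \right)} = \left(Z^{2} + \frac{2 Z}{3 + Z} Z\right) + Z = \left(Z^{2} + \frac{2 Z^{2}}{3 + Z}\right) + Z = Z + Z^{2} + \frac{2 Z^{2}}{3 + Z}$)
$V{\left(3 \right)} \left(-31 + 11\right) = \frac{3 \left(3 + 3^{2} + 6 \cdot 3\right)}{3 + 3} \left(-31 + 11\right) = \frac{3 \left(3 + 9 + 18\right)}{6} \left(-20\right) = 3 \cdot \frac{1}{6} \cdot 30 \left(-20\right) = 15 \left(-20\right) = -300$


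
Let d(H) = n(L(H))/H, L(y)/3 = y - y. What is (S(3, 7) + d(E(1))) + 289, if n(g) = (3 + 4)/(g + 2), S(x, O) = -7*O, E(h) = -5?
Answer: 2393/10 ≈ 239.30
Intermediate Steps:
L(y) = 0 (L(y) = 3*(y - y) = 3*0 = 0)
n(g) = 7/(2 + g)
d(H) = 7/(2*H) (d(H) = (7/(2 + 0))/H = (7/2)/H = (7*(1/2))/H = 7/(2*H))
(S(3, 7) + d(E(1))) + 289 = (-7*7 + (7/2)/(-5)) + 289 = (-49 + (7/2)*(-1/5)) + 289 = (-49 - 7/10) + 289 = -497/10 + 289 = 2393/10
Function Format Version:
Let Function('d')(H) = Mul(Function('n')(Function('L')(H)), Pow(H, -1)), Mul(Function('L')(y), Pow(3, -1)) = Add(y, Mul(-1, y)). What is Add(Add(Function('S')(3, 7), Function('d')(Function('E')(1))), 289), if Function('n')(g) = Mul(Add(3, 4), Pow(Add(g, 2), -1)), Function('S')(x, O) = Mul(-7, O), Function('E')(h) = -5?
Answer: Rational(2393, 10) ≈ 239.30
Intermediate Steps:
Function('L')(y) = 0 (Function('L')(y) = Mul(3, Add(y, Mul(-1, y))) = Mul(3, 0) = 0)
Function('n')(g) = Mul(7, Pow(Add(2, g), -1))
Function('d')(H) = Mul(Rational(7, 2), Pow(H, -1)) (Function('d')(H) = Mul(Mul(7, Pow(Add(2, 0), -1)), Pow(H, -1)) = Mul(Mul(7, Pow(2, -1)), Pow(H, -1)) = Mul(Mul(7, Rational(1, 2)), Pow(H, -1)) = Mul(Rational(7, 2), Pow(H, -1)))
Add(Add(Function('S')(3, 7), Function('d')(Function('E')(1))), 289) = Add(Add(Mul(-7, 7), Mul(Rational(7, 2), Pow(-5, -1))), 289) = Add(Add(-49, Mul(Rational(7, 2), Rational(-1, 5))), 289) = Add(Add(-49, Rational(-7, 10)), 289) = Add(Rational(-497, 10), 289) = Rational(2393, 10)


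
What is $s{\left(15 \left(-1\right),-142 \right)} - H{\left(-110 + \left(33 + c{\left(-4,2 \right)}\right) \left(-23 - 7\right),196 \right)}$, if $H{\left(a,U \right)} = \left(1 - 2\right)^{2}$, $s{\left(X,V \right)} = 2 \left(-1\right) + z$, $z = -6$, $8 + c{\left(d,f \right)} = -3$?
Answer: $-9$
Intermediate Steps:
$c{\left(d,f \right)} = -11$ ($c{\left(d,f \right)} = -8 - 3 = -11$)
$s{\left(X,V \right)} = -8$ ($s{\left(X,V \right)} = 2 \left(-1\right) - 6 = -2 - 6 = -8$)
$H{\left(a,U \right)} = 1$ ($H{\left(a,U \right)} = \left(-1\right)^{2} = 1$)
$s{\left(15 \left(-1\right),-142 \right)} - H{\left(-110 + \left(33 + c{\left(-4,2 \right)}\right) \left(-23 - 7\right),196 \right)} = -8 - 1 = -9$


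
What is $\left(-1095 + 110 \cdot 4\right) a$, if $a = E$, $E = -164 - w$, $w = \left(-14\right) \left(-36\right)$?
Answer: $437540$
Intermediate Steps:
$w = 504$
$E = -668$ ($E = -164 - 504 = -668$)
$a = -668$
$\left(-1095 + 110 \cdot 4\right) a = \left(-1095 + 110 \cdot 4\right) \left(-668\right) = \left(-1095 + 440\right) \left(-668\right) = \left(-655\right) \left(-668\right) = 437540$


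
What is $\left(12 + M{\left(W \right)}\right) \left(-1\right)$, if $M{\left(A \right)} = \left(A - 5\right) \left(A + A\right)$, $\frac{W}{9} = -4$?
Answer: $-2964$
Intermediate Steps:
$W = -36$ ($W = 9 \left(-4\right) = -36$)
$M{\left(A \right)} = 2 A \left(-5 + A\right)$ ($M{\left(A \right)} = \left(-5 + A\right) 2 A = 2 A \left(-5 + A\right)$)
$\left(12 + M{\left(W \right)}\right) \left(-1\right) = \left(12 + 2 \left(-36\right) \left(-5 - 36\right)\right) \left(-1\right) = \left(12 + 2 \left(-36\right) \left(-41\right)\right) \left(-1\right) = \left(12 + 2952\right) \left(-1\right) = 2964 \left(-1\right) = -2964$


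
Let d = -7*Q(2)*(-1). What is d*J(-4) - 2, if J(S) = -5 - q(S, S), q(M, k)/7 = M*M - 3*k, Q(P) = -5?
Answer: 7033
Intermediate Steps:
q(M, k) = -21*k + 7*M**2 (q(M, k) = 7*(M*M - 3*k) = 7*(M**2 - 3*k) = -21*k + 7*M**2)
d = -35 (d = -7*(-5)*(-1) = 35*(-1) = -35)
J(S) = -5 - 7*S**2 + 21*S (J(S) = -5 - (-21*S + 7*S**2) = -5 + (-7*S**2 + 21*S) = -5 - 7*S**2 + 21*S)
d*J(-4) - 2 = -35*(-5 - 7*(-4)**2 + 21*(-4)) - 2 = -35*(-5 - 7*16 - 84) - 2 = -35*(-5 - 112 - 84) - 2 = -35*(-201) - 2 = 7035 - 2 = 7033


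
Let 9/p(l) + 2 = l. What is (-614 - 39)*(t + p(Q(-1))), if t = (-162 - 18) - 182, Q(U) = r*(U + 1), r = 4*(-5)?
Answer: 478649/2 ≈ 2.3932e+5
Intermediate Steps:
r = -20
Q(U) = -20 - 20*U (Q(U) = -20*(U + 1) = -20*(1 + U) = -20 - 20*U)
p(l) = 9/(-2 + l)
t = -362 (t = -180 - 182 = -362)
(-614 - 39)*(t + p(Q(-1))) = (-614 - 39)*(-362 + 9/(-2 + (-20 - 20*(-1)))) = -653*(-362 + 9/(-2 + (-20 + 20))) = -653*(-362 + 9/(-2 + 0)) = -653*(-362 + 9/(-2)) = -653*(-362 + 9*(-½)) = -653*(-362 - 9/2) = -653*(-733/2) = 478649/2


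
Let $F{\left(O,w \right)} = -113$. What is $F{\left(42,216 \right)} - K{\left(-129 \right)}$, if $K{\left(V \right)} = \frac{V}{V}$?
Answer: $-114$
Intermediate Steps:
$K{\left(V \right)} = 1$
$F{\left(42,216 \right)} - K{\left(-129 \right)} = -113 - 1 = -114$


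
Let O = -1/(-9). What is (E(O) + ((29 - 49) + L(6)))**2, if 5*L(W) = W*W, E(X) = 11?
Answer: 81/25 ≈ 3.2400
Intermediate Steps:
O = 1/9 (O = -1*(-1/9) = 1/9 ≈ 0.11111)
L(W) = W**2/5 (L(W) = (W*W)/5 = W**2/5)
(E(O) + ((29 - 49) + L(6)))**2 = (11 + ((29 - 49) + (1/5)*6**2))**2 = (11 + (-20 + (1/5)*36))**2 = (11 + (-20 + 36/5))**2 = (11 - 64/5)**2 = (-9/5)**2 = 81/25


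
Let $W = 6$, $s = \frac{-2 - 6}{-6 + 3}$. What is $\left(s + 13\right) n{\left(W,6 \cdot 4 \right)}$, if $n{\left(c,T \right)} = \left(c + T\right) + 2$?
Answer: $\frac{1504}{3} \approx 501.33$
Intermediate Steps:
$s = \frac{8}{3}$ ($s = - \frac{8}{-3} = \left(-8\right) \left(- \frac{1}{3}\right) = \frac{8}{3} \approx 2.6667$)
$n{\left(c,T \right)} = 2 + T + c$ ($n{\left(c,T \right)} = \left(T + c\right) + 2 = 2 + T + c$)
$\left(s + 13\right) n{\left(W,6 \cdot 4 \right)} = \left(\frac{8}{3} + 13\right) \left(2 + 6 \cdot 4 + 6\right) = \frac{47 \left(2 + 24 + 6\right)}{3} = \frac{47}{3} \cdot 32 = \frac{1504}{3}$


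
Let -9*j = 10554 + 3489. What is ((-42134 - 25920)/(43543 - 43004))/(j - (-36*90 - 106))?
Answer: -29166/412489 ≈ -0.070707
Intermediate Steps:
j = -4681/3 (j = -(10554 + 3489)/9 = -1/9*14043 = -4681/3 ≈ -1560.3)
((-42134 - 25920)/(43543 - 43004))/(j - (-36*90 - 106)) = ((-42134 - 25920)/(43543 - 43004))/(-4681/3 - (-36*90 - 106)) = (-68054/539)/(-4681/3 - (-3240 - 106)) = (-68054*1/539)/(-4681/3 - 1*(-3346)) = -9722/(77*(-4681/3 + 3346)) = -9722/(77*5357/3) = -9722/77*3/5357 = -29166/412489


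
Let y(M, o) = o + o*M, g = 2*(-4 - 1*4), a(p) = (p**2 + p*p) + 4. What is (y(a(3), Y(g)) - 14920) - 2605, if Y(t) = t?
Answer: -17893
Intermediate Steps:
a(p) = 4 + 2*p**2 (a(p) = (p**2 + p**2) + 4 = 2*p**2 + 4 = 4 + 2*p**2)
g = -16 (g = 2*(-4 - 4) = 2*(-8) = -16)
y(M, o) = o + M*o
(y(a(3), Y(g)) - 14920) - 2605 = (-16*(1 + (4 + 2*3**2)) - 14920) - 2605 = (-16*(1 + (4 + 2*9)) - 14920) - 2605 = (-16*(1 + (4 + 18)) - 14920) - 2605 = (-16*(1 + 22) - 14920) - 2605 = (-16*23 - 14920) - 2605 = (-368 - 14920) - 2605 = -15288 - 2605 = -17893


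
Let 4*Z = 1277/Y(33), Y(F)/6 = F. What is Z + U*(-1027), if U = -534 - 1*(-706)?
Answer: -139900771/792 ≈ -1.7664e+5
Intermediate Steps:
U = 172 (U = -534 + 706 = 172)
Y(F) = 6*F
Z = 1277/792 (Z = (1277/((6*33)))/4 = (1277/198)/4 = (1277*(1/198))/4 = (1/4)*(1277/198) = 1277/792 ≈ 1.6124)
Z + U*(-1027) = 1277/792 + 172*(-1027) = 1277/792 - 176644 = -139900771/792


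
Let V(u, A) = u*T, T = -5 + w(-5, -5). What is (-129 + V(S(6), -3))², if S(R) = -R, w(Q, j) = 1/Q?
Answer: 239121/25 ≈ 9564.8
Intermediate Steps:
w(Q, j) = 1/Q
T = -26/5 (T = -5 + 1/(-5) = -5 - ⅕ = -26/5 ≈ -5.2000)
V(u, A) = -26*u/5 (V(u, A) = u*(-26/5) = -26*u/5)
(-129 + V(S(6), -3))² = (-129 - (-26)*6/5)² = (-129 - 26/5*(-6))² = (-129 + 156/5)² = (-489/5)² = 239121/25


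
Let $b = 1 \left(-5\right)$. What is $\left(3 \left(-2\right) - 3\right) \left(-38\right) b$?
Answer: $-1710$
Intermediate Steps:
$b = -5$
$\left(3 \left(-2\right) - 3\right) \left(-38\right) b = \left(3 \left(-2\right) - 3\right) \left(-38\right) \left(-5\right) = \left(-6 - 3\right) \left(-38\right) \left(-5\right) = \left(-9\right) \left(-38\right) \left(-5\right) = 342 \left(-5\right) = -1710$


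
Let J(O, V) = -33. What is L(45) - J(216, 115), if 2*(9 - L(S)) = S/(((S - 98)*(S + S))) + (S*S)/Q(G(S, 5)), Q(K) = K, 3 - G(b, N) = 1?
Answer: -24605/53 ≈ -464.25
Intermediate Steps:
G(b, N) = 2 (G(b, N) = 3 - 1*1 = 3 - 1 = 2)
L(S) = 9 - S**2/4 - 1/(4*(-98 + S)) (L(S) = 9 - (S/(((S - 98)*(S + S))) + (S*S)/2)/2 = 9 - (S/(((-98 + S)*(2*S))) + S**2*(1/2))/2 = 9 - (S/((2*S*(-98 + S))) + S**2/2)/2 = 9 - (S*(1/(2*S*(-98 + S))) + S**2/2)/2 = 9 - (1/(2*(-98 + S)) + S**2/2)/2 = 9 - (S**2/2 + 1/(2*(-98 + S)))/2 = 9 + (-S**2/4 - 1/(4*(-98 + S))) = 9 - S**2/4 - 1/(4*(-98 + S)))
L(45) - J(216, 115) = (-3529 - 1*45**3 + 36*45 + 98*45**2)/(4*(-98 + 45)) - 1*(-33) = (1/4)*(-3529 - 1*91125 + 1620 + 98*2025)/(-53) + 33 = (1/4)*(-1/53)*(-3529 - 91125 + 1620 + 198450) + 33 = (1/4)*(-1/53)*105416 + 33 = -26354/53 + 33 = -24605/53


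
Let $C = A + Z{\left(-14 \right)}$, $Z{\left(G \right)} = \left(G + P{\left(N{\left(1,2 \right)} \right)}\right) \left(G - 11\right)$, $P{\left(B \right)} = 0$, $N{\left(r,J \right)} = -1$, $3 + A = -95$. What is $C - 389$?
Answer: $-137$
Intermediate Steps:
$A = -98$ ($A = -3 - 95 = -98$)
$Z{\left(G \right)} = G \left(-11 + G\right)$ ($Z{\left(G \right)} = \left(G + 0\right) \left(G - 11\right) = G \left(-11 + G\right)$)
$C = 252$ ($C = -98 - 14 \left(-11 - 14\right) = -98 - -350 = -98 + 350 = 252$)
$C - 389 = 252 - 389 = -137$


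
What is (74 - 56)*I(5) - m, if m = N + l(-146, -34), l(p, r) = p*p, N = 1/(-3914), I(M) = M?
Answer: -83078563/3914 ≈ -21226.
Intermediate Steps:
N = -1/3914 ≈ -0.00025549
l(p, r) = p²
m = 83430823/3914 (m = -1/3914 + (-146)² = -1/3914 + 21316 = 83430823/3914 ≈ 21316.)
(74 - 56)*I(5) - m = (74 - 56)*5 - 1*83430823/3914 = 18*5 - 83430823/3914 = 90 - 83430823/3914 = -83078563/3914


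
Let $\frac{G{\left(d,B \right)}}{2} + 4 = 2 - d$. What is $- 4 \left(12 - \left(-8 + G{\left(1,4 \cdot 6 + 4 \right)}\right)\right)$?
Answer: $-104$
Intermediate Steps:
$G{\left(d,B \right)} = -4 - 2 d$ ($G{\left(d,B \right)} = -8 + 2 \left(2 - d\right) = -8 - \left(-4 + 2 d\right) = -4 - 2 d$)
$- 4 \left(12 - \left(-8 + G{\left(1,4 \cdot 6 + 4 \right)}\right)\right) = - 4 \left(12 + \left(\left(\left(5 + 2\right) + 1\right) - \left(-4 - 2\right)\right)\right) = - 4 \left(12 + \left(\left(7 + 1\right) - \left(-4 - 2\right)\right)\right) = - 4 \left(12 + \left(8 - -6\right)\right) = - 4 \left(12 + \left(8 + 6\right)\right) = - 4 \left(12 + 14\right) = \left(-4\right) 26 = -104$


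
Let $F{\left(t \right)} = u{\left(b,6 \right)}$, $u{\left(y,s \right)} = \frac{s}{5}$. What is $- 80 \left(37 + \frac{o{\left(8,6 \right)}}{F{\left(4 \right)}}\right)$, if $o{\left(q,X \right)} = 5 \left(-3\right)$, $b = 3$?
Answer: $-1960$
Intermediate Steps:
$u{\left(y,s \right)} = \frac{s}{5}$ ($u{\left(y,s \right)} = s \frac{1}{5} = \frac{s}{5}$)
$F{\left(t \right)} = \frac{6}{5}$ ($F{\left(t \right)} = \frac{1}{5} \cdot 6 = \frac{6}{5}$)
$o{\left(q,X \right)} = -15$
$- 80 \left(37 + \frac{o{\left(8,6 \right)}}{F{\left(4 \right)}}\right) = - 80 \left(37 - \frac{15}{\frac{6}{5}}\right) = - 80 \left(37 - \frac{25}{2}\right) = \left(-80\right) \frac{49}{2} = -1960$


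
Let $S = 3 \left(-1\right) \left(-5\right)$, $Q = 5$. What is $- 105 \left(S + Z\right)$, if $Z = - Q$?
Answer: $-1050$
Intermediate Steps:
$Z = -5$ ($Z = \left(-1\right) 5 = -5$)
$S = 15$ ($S = \left(-3\right) \left(-5\right) = 15$)
$- 105 \left(S + Z\right) = - 105 \left(15 - 5\right) = \left(-105\right) 10 = -1050$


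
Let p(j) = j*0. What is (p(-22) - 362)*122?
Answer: -44164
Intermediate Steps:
p(j) = 0
(p(-22) - 362)*122 = (0 - 362)*122 = -362*122 = -44164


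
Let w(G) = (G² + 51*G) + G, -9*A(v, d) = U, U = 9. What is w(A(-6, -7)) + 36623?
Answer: 36572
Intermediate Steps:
A(v, d) = -1 (A(v, d) = -⅑*9 = -1)
w(G) = G² + 52*G
w(A(-6, -7)) + 36623 = -(52 - 1) + 36623 = -1*51 + 36623 = -51 + 36623 = 36572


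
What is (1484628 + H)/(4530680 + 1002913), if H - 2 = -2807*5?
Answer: 1470595/5533593 ≈ 0.26576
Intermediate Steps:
H = -14033 (H = 2 - 2807*5 = 2 - 14035 = -14033)
(1484628 + H)/(4530680 + 1002913) = (1484628 - 14033)/(4530680 + 1002913) = 1470595/5533593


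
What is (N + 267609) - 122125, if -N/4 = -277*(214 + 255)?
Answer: 665136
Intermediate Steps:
N = 519652 (N = -(-1108)*(214 + 255) = -(-1108)*469 = -4*(-129913) = 519652)
(N + 267609) - 122125 = (519652 + 267609) - 122125 = 787261 - 122125 = 665136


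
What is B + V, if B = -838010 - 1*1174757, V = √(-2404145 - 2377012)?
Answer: -2012767 + I*√4781157 ≈ -2.0128e+6 + 2186.6*I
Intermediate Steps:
V = I*√4781157 (V = √(-4781157) = I*√4781157 ≈ 2186.6*I)
B = -2012767 (B = -838010 - 1174757 = -2012767)
B + V = -2012767 + I*√4781157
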